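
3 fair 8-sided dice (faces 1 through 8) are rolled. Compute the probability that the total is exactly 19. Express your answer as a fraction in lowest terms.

21/512

There are 8^3 = 512 equally likely outcomes.
The number of ordered 3-tuples from {1,…,8} summing to 19 is 21.
P(sum = 19) = 21/512.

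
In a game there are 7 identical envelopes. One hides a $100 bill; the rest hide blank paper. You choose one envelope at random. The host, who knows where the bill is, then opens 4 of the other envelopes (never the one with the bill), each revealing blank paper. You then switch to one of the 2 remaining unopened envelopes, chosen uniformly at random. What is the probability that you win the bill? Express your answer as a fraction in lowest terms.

Your original envelope holds the bill with probability 1/7, so the other 6 collectively hold it with probability 6/7.
The host can always find 4 empty envelopes to open, so the reveals don't change that 6/7; it is now spread over the 2 remaining unopened envelopes.
P(win by switching) = (6/7) · (1/2) = 3/7.

3/7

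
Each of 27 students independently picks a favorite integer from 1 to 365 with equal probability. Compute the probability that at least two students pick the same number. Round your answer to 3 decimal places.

It's easier to compute the probability that all 27 are distinct.
P(all distinct) = 365/365 · 364/365 · ··· · 339/365 ≈ 0.373.
So the probability of at least one match is 1 − 0.373 = 0.627.

0.627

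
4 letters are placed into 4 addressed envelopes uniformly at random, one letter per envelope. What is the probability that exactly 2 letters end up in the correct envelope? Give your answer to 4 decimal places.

Choose which 2 of the 4 are fixed: C(4,2) = 6 ways.
The remaining 2 must have no fixed point: D(2) = 1.
P = 6·1/24 = 1/4 ≈ 0.2500.

0.2500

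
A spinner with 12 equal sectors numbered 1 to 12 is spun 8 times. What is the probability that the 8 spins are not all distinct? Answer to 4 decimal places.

P(all 8 different) = 12/12 · 11/12 · ··· · 5/12 ≈ 0.0464.
P(at least two equal) = 1 − 0.0464 = 0.9536.

0.9536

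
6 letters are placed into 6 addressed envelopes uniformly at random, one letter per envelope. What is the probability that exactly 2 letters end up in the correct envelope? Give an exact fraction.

Choose which 2 of the 6 are fixed: C(6,2) = 15 ways.
The remaining 4 must have no fixed point: D(4) = 9.
P = 15·9/720 = 3/16.

3/16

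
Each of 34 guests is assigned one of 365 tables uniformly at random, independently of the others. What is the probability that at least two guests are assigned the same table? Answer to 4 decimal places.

It's easier to compute the probability that all 34 are distinct.
P(all distinct) = 365/365 · 364/365 · ··· · 332/365 ≈ 0.2047.
So the probability of at least one match is 1 − 0.2047 = 0.7953.

0.7953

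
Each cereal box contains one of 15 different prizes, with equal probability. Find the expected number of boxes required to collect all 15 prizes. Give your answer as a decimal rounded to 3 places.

After i distinct types are collected, each trial gives a new one with probability (15−i)/15, so the expected wait for the next new type is 15/(15−i).
E = 15/15 + 15/14 + 15/13 + 15/12 + 15/11 + 15/10 + 15/9 + 15/8 + 15/7 + 15/6 + 15/5 + 15/4 + 15/3 + 15/2 + 15/1 = 1195757/24024 ≈ 49.773.

49.773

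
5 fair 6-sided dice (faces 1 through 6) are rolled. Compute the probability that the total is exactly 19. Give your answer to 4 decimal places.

There are 6^5 = 7776 equally likely outcomes.
The number of ordered 5-tuples from {1,…,6} summing to 19 is 735.
P(sum = 19) = 735/7776 = 245/2592 ≈ 0.0945.

0.0945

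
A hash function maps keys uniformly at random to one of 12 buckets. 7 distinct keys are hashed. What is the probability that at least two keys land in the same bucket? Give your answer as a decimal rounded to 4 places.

0.8886

It's easier to compute the probability that all 7 are distinct.
P(all distinct) = 12/12 · 11/12 · ··· · 6/12 ≈ 0.1114.
So the probability of at least one match is 1 − 0.1114 = 0.8886.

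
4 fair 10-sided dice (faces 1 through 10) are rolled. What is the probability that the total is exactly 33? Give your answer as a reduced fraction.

There are 10^4 = 10000 equally likely outcomes.
The number of ordered 4-tuples from {1,…,10} summing to 33 is 120.
P(sum = 33) = 120/10000 = 3/250.

3/250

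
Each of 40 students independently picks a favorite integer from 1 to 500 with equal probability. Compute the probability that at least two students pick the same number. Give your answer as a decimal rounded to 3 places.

0.799

It's easier to compute the probability that all 40 are distinct.
P(all distinct) = 500/500 · 499/500 · ··· · 461/500 ≈ 0.201.
So the probability of at least one match is 1 − 0.201 = 0.799.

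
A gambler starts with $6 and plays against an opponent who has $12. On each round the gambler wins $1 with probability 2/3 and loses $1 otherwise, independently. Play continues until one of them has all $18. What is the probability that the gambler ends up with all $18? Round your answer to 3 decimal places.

Let r = q/p = (1/3)/(2/3) = 1/2. The recurrence P(i) = p·P(i+1) + q·P(i−1) with P(0)=0, P(18)=1 gives P(i) = (1 − r^i)/(1 − r^18).
P(6) = (1 − (1/2)^6) / (1 − (1/2)^18) = 4096/4161 ≈ 0.984.

0.984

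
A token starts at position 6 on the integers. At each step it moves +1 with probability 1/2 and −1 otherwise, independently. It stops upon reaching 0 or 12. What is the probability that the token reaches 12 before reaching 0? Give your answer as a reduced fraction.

With a fair step, P(i) = ½P(i−1) + ½P(i+1) with P(0)=0, P(12)=1 has the linear solution P(i) = i/12.
P(6) = 6/12 = 1/2.

1/2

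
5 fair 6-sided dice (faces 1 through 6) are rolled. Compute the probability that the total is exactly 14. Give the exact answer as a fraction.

There are 6^5 = 7776 equally likely outcomes.
The number of ordered 5-tuples from {1,…,6} summing to 14 is 540.
P(sum = 14) = 540/7776 = 5/72.

5/72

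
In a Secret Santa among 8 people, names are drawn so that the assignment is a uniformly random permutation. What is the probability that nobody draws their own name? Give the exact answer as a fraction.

2119/5760

This is the derangement probability: permutations of 8 with no fixed point.
D(8) = 8! · (1 − 1/1! + 1/2! − ··· + (−1)^8/8!) = 14833.
P = 14833/40320 = 2119/5760.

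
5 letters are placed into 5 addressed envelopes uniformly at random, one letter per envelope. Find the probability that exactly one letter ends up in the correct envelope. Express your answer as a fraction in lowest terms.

Choose which one is fixed: C(5,1) = 5 ways.
The remaining 4 must have no fixed point: D(4) = 9.
P = 5·9/120 = 3/8.

3/8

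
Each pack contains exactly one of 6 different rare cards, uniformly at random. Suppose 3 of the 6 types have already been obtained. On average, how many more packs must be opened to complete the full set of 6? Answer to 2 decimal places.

Starting from 3 distinct types, each trial gives a new one with probability (6−i)/6 when i types are held, so the wait for the next new type is 6/(6−i).
E = 6/3 + 6/2 + 6/1 = 11 ≈ 11.00.

11.00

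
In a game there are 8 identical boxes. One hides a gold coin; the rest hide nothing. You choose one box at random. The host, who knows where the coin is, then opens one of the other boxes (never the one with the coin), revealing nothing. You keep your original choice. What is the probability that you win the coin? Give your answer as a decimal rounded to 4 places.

The host can always open an empty box regardless of your choice, so this gives no information about your original box.
P(win by staying) = 1/8 ≈ 0.1250.

0.1250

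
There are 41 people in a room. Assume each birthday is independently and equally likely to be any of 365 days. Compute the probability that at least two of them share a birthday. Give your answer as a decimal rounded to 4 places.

0.9032

It's easier to compute the probability that all 41 are distinct.
P(all distinct) = 365/365 · 364/365 · ··· · 325/365 ≈ 0.0968.
So the probability of at least one match is 1 − 0.0968 = 0.9032.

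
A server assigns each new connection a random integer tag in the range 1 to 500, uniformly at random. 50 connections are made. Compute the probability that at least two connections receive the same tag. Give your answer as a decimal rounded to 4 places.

It's easier to compute the probability that all 50 are distinct.
P(all distinct) = 500/500 · 499/500 · ··· · 451/500 ≈ 0.0793.
So the probability of at least one match is 1 − 0.0793 = 0.9207.

0.9207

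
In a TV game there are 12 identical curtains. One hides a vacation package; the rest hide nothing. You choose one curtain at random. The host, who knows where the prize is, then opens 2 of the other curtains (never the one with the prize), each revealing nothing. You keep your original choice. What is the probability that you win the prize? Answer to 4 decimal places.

0.0833

The host can always open 2 empty curtains regardless of your choice, so the reveals give no information about your original curtain.
P(win by staying) = 1/12 ≈ 0.0833.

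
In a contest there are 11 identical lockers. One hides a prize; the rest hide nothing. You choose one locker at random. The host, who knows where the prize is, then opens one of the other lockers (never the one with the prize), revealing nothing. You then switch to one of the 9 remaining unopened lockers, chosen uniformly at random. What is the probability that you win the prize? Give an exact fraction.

10/99

Your original locker holds the prize with probability 1/11, so the other 10 collectively hold it with probability 10/11.
The host can always find an empty locker to open, so this doesn't change that 10/11; it is now spread over the 9 remaining unopened lockers.
P(win by switching) = (10/11) · (1/9) = 10/99.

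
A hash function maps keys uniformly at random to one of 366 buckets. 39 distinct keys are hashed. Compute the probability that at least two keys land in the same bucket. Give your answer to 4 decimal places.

It's easier to compute the probability that all 39 are distinct.
P(all distinct) = 366/366 · 365/366 · ··· · 328/366 ≈ 0.1225.
So the probability of at least one match is 1 − 0.1225 = 0.8775.

0.8775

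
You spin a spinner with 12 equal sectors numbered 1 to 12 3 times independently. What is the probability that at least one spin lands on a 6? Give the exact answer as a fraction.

397/1728

P(no spin lands on a 6) = (11/12)^3 = 1331/1728.
P(at least one) = 1 − 1331/1728 = 397/1728.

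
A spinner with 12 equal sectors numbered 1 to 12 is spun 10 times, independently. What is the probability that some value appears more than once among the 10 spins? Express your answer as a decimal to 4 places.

0.9961

P(all 10 different) = 12/12 · 11/12 · ··· · 3/12 ≈ 0.0039.
P(at least two equal) = 1 − 0.0039 = 0.9961.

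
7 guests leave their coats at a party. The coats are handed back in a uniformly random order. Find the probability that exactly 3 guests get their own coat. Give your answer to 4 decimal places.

Choose which 3 of the 7 are fixed: C(7,3) = 35 ways.
The remaining 4 must have no fixed point: D(4) = 9.
P = 35·9/5040 = 1/16 ≈ 0.0625.

0.0625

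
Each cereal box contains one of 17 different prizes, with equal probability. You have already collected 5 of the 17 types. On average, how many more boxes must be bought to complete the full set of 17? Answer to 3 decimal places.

52.755

Starting from 5 distinct types, each trial gives a new one with probability (17−i)/17 when i types are held, so the wait for the next new type is 17/(17−i).
E = 17/12 + 17/11 + 17/10 + 17/9 + 17/8 + 17/7 + 17/6 + 17/5 + 17/4 + 17/3 + 17/2 + 17/1 = 1462357/27720 ≈ 52.755.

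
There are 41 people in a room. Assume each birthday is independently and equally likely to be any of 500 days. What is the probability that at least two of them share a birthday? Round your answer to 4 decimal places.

0.8148

It's easier to compute the probability that all 41 are distinct.
P(all distinct) = 500/500 · 499/500 · ··· · 460/500 ≈ 0.1852.
So the probability of at least one match is 1 − 0.1852 = 0.8148.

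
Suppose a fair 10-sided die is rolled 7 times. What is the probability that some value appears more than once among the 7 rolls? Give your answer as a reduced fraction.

P(all 7 different) = 10/10 · 9/10 · ··· · 4/10 = 189/3125.
P(at least two equal) = 1 − 189/3125 = 2936/3125.

2936/3125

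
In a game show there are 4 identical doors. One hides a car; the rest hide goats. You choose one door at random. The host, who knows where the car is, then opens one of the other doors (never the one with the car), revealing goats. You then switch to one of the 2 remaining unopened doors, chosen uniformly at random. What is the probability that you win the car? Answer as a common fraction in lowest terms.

Your original door holds the car with probability 1/4, so the other 3 collectively hold it with probability 3/4.
The host can always find an empty door to open, so this doesn't change that 3/4; it is now spread over the 2 remaining unopened doors.
P(win by switching) = (3/4) · (1/2) = 3/8.

3/8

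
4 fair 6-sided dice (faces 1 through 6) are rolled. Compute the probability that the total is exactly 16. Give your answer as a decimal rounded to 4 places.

There are 6^4 = 1296 equally likely outcomes.
The number of ordered 4-tuples from {1,…,6} summing to 16 is 125.
P(sum = 16) = 125/1296 ≈ 0.0965.

0.0965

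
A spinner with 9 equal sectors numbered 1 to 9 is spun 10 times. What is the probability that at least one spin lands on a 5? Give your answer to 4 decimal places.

0.6921

P(no spin lands on a 5) = (8/9)^10 ≈ 0.3079.
P(at least one) = 1 − 0.3079 = 0.6921.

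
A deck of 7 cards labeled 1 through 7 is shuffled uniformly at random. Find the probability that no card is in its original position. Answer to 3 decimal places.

This is the derangement probability: permutations of 7 with no fixed point.
D(7) = 7! · (1 − 1/1! + 1/2! − ··· + (−1)^7/7!) = 1854.
P = 1854/5040 = 103/280 ≈ 0.368.

0.368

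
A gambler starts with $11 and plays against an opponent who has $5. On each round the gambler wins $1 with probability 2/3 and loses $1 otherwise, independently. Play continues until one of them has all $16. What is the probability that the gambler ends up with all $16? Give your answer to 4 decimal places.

Let r = q/p = (1/3)/(2/3) = 1/2. The recurrence P(i) = p·P(i+1) + q·P(i−1) with P(0)=0, P(16)=1 gives P(i) = (1 − r^i)/(1 − r^16).
P(11) = (1 − (1/2)^11) / (1 − (1/2)^16) = 65504/65535 ≈ 0.9995.

0.9995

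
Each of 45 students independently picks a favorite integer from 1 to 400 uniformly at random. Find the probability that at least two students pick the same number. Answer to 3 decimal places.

It's easier to compute the probability that all 45 are distinct.
P(all distinct) = 400/400 · 399/400 · ··· · 356/400 ≈ 0.076.
So the probability of at least one match is 1 − 0.076 = 0.924.

0.924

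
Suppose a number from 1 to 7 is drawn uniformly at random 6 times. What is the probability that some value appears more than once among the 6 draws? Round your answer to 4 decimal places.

P(all 6 different) = 7/7 · 6/7 · ··· · 2/7 ≈ 0.0428.
P(at least two equal) = 1 − 0.0428 = 0.9572.

0.9572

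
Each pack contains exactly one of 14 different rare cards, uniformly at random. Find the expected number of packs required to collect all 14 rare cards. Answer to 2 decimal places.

45.52

After i distinct types are collected, each trial gives a new one with probability (14−i)/14, so the expected wait for the next new type is 14/(14−i).
E = 14/14 + 14/13 + 14/12 + 14/11 + 14/10 + 14/9 + 14/8 + 14/7 + 14/6 + 14/5 + 14/4 + 14/3 + 14/2 + 14/1 = 1171733/25740 ≈ 45.52.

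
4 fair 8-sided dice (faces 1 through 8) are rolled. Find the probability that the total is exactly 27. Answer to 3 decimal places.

There are 8^4 = 4096 equally likely outcomes.
The number of ordered 4-tuples from {1,…,8} summing to 27 is 56.
P(sum = 27) = 56/4096 = 7/512 ≈ 0.014.

0.014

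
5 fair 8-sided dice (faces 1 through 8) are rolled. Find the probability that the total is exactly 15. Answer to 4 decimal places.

0.0283

There are 8^5 = 32768 equally likely outcomes.
The number of ordered 5-tuples from {1,…,8} summing to 15 is 926.
P(sum = 15) = 926/32768 = 463/16384 ≈ 0.0283.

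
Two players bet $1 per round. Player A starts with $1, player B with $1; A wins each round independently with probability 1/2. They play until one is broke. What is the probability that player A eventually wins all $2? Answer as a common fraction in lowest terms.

1/2

With a fair step, P(i) = ½P(i−1) + ½P(i+1) with P(0)=0, P(2)=1 has the linear solution P(i) = i/2.
P(1) = 1/2.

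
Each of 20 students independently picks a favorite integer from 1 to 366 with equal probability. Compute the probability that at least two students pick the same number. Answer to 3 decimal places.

It's easier to compute the probability that all 20 are distinct.
P(all distinct) = 366/366 · 365/366 · ··· · 347/366 ≈ 0.589.
So the probability of at least one match is 1 − 0.589 = 0.411.

0.411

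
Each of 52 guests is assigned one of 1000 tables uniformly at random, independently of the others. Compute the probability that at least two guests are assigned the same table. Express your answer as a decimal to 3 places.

It's easier to compute the probability that all 52 are distinct.
P(all distinct) = 1000/1000 · 999/1000 · ··· · 949/1000 ≈ 0.259.
So the probability of at least one match is 1 − 0.259 = 0.741.

0.741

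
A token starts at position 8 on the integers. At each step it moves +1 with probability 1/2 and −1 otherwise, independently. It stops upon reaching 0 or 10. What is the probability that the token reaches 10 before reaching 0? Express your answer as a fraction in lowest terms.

4/5

With a fair step, P(i) = ½P(i−1) + ½P(i+1) with P(0)=0, P(10)=1 has the linear solution P(i) = i/10.
P(8) = 8/10 = 4/5.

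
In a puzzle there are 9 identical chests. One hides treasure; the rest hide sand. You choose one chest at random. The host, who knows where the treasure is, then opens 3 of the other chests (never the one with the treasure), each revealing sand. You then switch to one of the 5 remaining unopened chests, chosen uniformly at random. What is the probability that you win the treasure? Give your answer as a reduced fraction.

Your original chest holds the treasure with probability 1/9, so the other 8 collectively hold it with probability 8/9.
The host can always find 3 empty chests to open, so the reveals don't change that 8/9; it is now spread over the 5 remaining unopened chests.
P(win by switching) = (8/9) · (1/5) = 8/45.

8/45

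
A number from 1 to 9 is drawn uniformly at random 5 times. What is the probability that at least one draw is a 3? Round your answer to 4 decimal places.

0.4451

P(no draw is a 3) = (8/9)^5 ≈ 0.5549.
P(at least one) = 1 − 0.5549 = 0.4451.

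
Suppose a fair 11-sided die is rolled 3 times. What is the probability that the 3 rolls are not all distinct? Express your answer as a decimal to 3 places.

0.256

P(all 3 different) = 11/11 · 10/11 · ··· · 9/11 ≈ 0.744.
P(at least two equal) = 1 − 0.744 = 0.256.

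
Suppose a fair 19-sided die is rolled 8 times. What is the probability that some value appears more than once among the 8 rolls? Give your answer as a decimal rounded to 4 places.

P(all 8 different) = 19/19 · 18/19 · ··· · 12/19 ≈ 0.1794.
P(at least two equal) = 1 − 0.1794 = 0.8206.

0.8206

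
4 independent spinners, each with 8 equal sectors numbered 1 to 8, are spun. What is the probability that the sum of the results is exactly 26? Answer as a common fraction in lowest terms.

21/1024

There are 8^4 = 4096 equally likely outcomes.
The number of ordered 4-tuples from {1,…,8} summing to 26 is 84.
P(sum = 26) = 84/4096 = 21/1024.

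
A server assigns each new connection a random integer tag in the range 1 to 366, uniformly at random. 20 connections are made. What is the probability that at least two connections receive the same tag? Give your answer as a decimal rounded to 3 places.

It's easier to compute the probability that all 20 are distinct.
P(all distinct) = 366/366 · 365/366 · ··· · 347/366 ≈ 0.589.
So the probability of at least one match is 1 − 0.589 = 0.411.

0.411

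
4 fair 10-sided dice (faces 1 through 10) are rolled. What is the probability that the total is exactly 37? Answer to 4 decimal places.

There are 10^4 = 10000 equally likely outcomes.
The number of ordered 4-tuples from {1,…,10} summing to 37 is 20.
P(sum = 37) = 20/10000 = 1/500 ≈ 0.0020.

0.0020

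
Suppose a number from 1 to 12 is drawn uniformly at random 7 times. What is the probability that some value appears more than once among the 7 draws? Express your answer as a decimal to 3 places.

0.889

P(all 7 different) = 12/12 · 11/12 · ··· · 6/12 ≈ 0.111.
P(at least two equal) = 1 − 0.111 = 0.889.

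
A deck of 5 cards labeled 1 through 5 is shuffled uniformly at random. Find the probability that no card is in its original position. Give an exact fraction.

11/30

This is the derangement probability: permutations of 5 with no fixed point.
D(5) = 5! · (1 − 1/1! + 1/2! − ··· + (−1)^5/5!) = 44.
P = 44/120 = 11/30.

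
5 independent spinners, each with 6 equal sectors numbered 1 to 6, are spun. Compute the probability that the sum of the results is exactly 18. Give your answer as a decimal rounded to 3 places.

There are 6^5 = 7776 equally likely outcomes.
The number of ordered 5-tuples from {1,…,6} summing to 18 is 780.
P(sum = 18) = 780/7776 = 65/648 ≈ 0.100.

0.100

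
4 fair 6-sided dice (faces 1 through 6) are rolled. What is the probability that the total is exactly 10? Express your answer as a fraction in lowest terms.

There are 6^4 = 1296 equally likely outcomes.
The number of ordered 4-tuples from {1,…,6} summing to 10 is 80.
P(sum = 10) = 80/1296 = 5/81.

5/81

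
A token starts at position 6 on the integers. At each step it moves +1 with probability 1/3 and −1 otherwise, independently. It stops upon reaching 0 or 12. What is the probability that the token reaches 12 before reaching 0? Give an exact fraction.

Let r = q/p = (2/3)/(1/3) = 2. The recurrence P(i) = p·P(i+1) + q·P(i−1) with P(0)=0, P(12)=1 gives P(i) = (1 − r^i)/(1 − r^12).
P(6) = (1 − (2)^6) / (1 − (2)^12) = 1/65.

1/65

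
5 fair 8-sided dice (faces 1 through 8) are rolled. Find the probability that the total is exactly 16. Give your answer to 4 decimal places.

0.0363

There are 8^5 = 32768 equally likely outcomes.
The number of ordered 5-tuples from {1,…,8} summing to 16 is 1190.
P(sum = 16) = 1190/32768 = 595/16384 ≈ 0.0363.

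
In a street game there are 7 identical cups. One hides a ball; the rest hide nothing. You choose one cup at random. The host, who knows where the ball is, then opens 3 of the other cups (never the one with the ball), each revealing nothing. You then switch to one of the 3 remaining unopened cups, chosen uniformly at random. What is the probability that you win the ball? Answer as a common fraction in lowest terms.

2/7

Your original cup holds the ball with probability 1/7, so the other 6 collectively hold it with probability 6/7.
The host can always find 3 empty cups to open, so the reveals don't change that 6/7; it is now spread over the 3 remaining unopened cups.
P(win by switching) = (6/7) · (1/3) = 2/7.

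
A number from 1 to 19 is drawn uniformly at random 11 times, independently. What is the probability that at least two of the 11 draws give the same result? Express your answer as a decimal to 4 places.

P(all 11 different) = 19/19 · 18/19 · ··· · 9/19 ≈ 0.0259.
P(at least two equal) = 1 − 0.0259 = 0.9741.

0.9741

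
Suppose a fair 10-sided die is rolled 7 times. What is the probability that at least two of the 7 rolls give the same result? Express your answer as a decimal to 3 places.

0.940

P(all 7 different) = 10/10 · 9/10 · ··· · 4/10 ≈ 0.060.
P(at least two equal) = 1 − 0.060 = 0.940.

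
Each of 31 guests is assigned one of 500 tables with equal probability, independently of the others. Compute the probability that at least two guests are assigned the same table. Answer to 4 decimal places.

It's easier to compute the probability that all 31 are distinct.
P(all distinct) = 500/500 · 499/500 · ··· · 470/500 ≈ 0.3869.
So the probability of at least one match is 1 − 0.3869 = 0.6131.

0.6131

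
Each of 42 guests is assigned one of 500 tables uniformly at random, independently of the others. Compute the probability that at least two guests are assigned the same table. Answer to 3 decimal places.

It's easier to compute the probability that all 42 are distinct.
P(all distinct) = 500/500 · 499/500 · ··· · 459/500 ≈ 0.170.
So the probability of at least one match is 1 − 0.170 = 0.830.

0.830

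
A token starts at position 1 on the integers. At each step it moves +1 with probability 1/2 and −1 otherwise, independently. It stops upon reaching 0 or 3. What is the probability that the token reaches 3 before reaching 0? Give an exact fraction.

1/3

With a fair step, P(i) = ½P(i−1) + ½P(i+1) with P(0)=0, P(3)=1 has the linear solution P(i) = i/3.
P(1) = 1/3.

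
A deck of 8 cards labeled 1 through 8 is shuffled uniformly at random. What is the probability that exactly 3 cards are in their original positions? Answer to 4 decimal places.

0.0611

Choose which 3 of the 8 are fixed: C(8,3) = 56 ways.
The remaining 5 must have no fixed point: D(5) = 44.
P = 56·44/40320 = 11/180 ≈ 0.0611.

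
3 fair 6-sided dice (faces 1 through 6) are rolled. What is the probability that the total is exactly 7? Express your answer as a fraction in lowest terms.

There are 6^3 = 216 equally likely outcomes.
The number of ordered 3-tuples from {1,…,6} summing to 7 is 15.
P(sum = 7) = 15/216 = 5/72.

5/72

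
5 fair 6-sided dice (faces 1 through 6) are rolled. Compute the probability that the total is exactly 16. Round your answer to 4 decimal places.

There are 6^5 = 7776 equally likely outcomes.
The number of ordered 5-tuples from {1,…,6} summing to 16 is 735.
P(sum = 16) = 735/7776 = 245/2592 ≈ 0.0945.

0.0945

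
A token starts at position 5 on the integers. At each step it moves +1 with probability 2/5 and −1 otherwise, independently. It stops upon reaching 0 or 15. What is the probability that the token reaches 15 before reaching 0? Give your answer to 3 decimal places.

Let r = q/p = (3/5)/(2/5) = 3/2. The recurrence P(i) = p·P(i+1) + q·P(i−1) with P(0)=0, P(15)=1 gives P(i) = (1 − r^i)/(1 − r^15).
P(5) = (1 − (3/2)^5) / (1 − (3/2)^15) = 1024/67849 ≈ 0.015.

0.015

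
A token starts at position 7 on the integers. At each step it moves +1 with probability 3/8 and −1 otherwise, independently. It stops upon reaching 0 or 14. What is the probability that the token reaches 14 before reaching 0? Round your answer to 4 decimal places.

Let r = q/p = (5/8)/(3/8) = 5/3. The recurrence P(i) = p·P(i+1) + q·P(i−1) with P(0)=0, P(14)=1 gives P(i) = (1 − r^i)/(1 − r^14).
P(7) = (1 − (5/3)^7) / (1 − (5/3)^14) = 2187/80312 ≈ 0.0272.

0.0272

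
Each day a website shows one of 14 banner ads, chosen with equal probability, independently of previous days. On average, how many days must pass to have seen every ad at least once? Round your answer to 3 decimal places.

45.522

After i distinct types are collected, each trial gives a new one with probability (14−i)/14, so the expected wait for the next new type is 14/(14−i).
E = 14/14 + 14/13 + 14/12 + 14/11 + 14/10 + 14/9 + 14/8 + 14/7 + 14/6 + 14/5 + 14/4 + 14/3 + 14/2 + 14/1 = 1171733/25740 ≈ 45.522.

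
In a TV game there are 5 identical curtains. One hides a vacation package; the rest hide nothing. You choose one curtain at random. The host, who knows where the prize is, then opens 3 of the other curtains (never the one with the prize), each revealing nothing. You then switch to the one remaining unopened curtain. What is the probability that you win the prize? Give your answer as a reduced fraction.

Your original curtain holds the prize with probability 1/5, so the other 4 collectively hold it with probability 4/5.
The host can always find 3 empty curtains to open, so the reveals don't change that 4/5; it is now spread over the 1 remaining unopened curtain.
P(win by switching) = (4/5) · (1/1) = 4/5.

4/5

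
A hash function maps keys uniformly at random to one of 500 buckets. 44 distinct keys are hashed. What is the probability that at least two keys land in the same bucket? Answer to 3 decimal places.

It's easier to compute the probability that all 44 are distinct.
P(all distinct) = 500/500 · 499/500 · ··· · 457/500 ≈ 0.142.
So the probability of at least one match is 1 − 0.142 = 0.858.

0.858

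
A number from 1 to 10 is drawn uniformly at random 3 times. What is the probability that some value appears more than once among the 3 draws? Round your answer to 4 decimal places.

P(all 3 different) = 10/10 · 9/10 · ··· · 8/10 ≈ 0.7200.
P(at least two equal) = 1 − 0.7200 = 0.2800.

0.2800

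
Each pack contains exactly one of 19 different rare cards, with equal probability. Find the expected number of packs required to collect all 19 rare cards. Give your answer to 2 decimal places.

After i distinct types are collected, each trial gives a new one with probability (19−i)/19, so the expected wait for the next new type is 19/(19−i).
E = 19/19 + 19/18 + 19/17 + 19/16 + 19/15 + 19/14 + 19/13 + 19/12 + 19/11 + 19/10 + 19/9 + 19/8 + 19/7 + 19/6 + 19/5 + 19/4 + 19/3 + 19/2 + 19/1 = 275295799/4084080 ≈ 67.41.

67.41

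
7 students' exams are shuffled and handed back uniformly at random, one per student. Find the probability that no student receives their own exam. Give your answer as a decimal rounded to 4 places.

This is the derangement probability: permutations of 7 with no fixed point.
D(7) = 7! · (1 − 1/1! + 1/2! − ··· + (−1)^7/7!) = 1854.
P = 1854/5040 = 103/280 ≈ 0.3679.

0.3679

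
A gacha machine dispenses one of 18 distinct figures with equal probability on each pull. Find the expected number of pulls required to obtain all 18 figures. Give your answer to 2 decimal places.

62.91

After i distinct types are collected, each trial gives a new one with probability (18−i)/18, so the expected wait for the next new type is 18/(18−i).
E = 18/18 + 18/17 + 18/16 + 18/15 + 18/14 + 18/13 + 18/12 + 18/11 + 18/10 + 18/9 + 18/8 + 18/7 + 18/6 + 18/5 + 18/4 + 18/3 + 18/2 + 18/1 = 42822903/680680 ≈ 62.91.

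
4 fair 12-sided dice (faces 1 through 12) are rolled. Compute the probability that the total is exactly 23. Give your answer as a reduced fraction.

265/5184

There are 12^4 = 20736 equally likely outcomes.
The number of ordered 4-tuples from {1,…,12} summing to 23 is 1060.
P(sum = 23) = 1060/20736 = 265/5184.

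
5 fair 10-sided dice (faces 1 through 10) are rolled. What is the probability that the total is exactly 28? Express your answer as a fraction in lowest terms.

3/50

There are 10^5 = 100000 equally likely outcomes.
The number of ordered 5-tuples from {1,…,10} summing to 28 is 6000.
P(sum = 28) = 6000/100000 = 3/50.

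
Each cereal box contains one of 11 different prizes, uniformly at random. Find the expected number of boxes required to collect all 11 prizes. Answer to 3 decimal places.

After i distinct types are collected, each trial gives a new one with probability (11−i)/11, so the expected wait for the next new type is 11/(11−i).
E = 11/11 + 11/10 + 11/9 + 11/8 + 11/7 + 11/6 + 11/5 + 11/4 + 11/3 + 11/2 + 11/1 = 83711/2520 ≈ 33.219.

33.219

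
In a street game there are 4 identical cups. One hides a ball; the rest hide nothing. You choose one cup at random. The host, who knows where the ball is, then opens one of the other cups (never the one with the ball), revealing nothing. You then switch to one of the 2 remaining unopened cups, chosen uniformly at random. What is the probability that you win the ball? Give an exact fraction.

3/8

Your original cup holds the ball with probability 1/4, so the other 3 collectively hold it with probability 3/4.
The host can always find an empty cup to open, so this doesn't change that 3/4; it is now spread over the 2 remaining unopened cups.
P(win by switching) = (3/4) · (1/2) = 3/8.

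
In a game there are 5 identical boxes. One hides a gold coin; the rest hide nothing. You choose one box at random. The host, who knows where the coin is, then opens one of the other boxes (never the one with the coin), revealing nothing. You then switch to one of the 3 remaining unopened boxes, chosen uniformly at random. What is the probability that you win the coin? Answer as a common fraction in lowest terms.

Your original box holds the coin with probability 1/5, so the other 4 collectively hold it with probability 4/5.
The host can always find an empty box to open, so this doesn't change that 4/5; it is now spread over the 3 remaining unopened boxes.
P(win by switching) = (4/5) · (1/3) = 4/15.

4/15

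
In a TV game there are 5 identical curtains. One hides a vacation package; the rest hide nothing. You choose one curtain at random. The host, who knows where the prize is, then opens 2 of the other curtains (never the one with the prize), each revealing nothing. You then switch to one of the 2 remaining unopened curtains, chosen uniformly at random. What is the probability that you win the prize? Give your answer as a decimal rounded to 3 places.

0.400

Your original curtain holds the prize with probability 1/5, so the other 4 collectively hold it with probability 4/5.
The host can always find 2 empty curtains to open, so the reveals don't change that 4/5; it is now spread over the 2 remaining unopened curtains.
P(win by switching) = (4/5) · (1/2) = 2/5 ≈ 0.400.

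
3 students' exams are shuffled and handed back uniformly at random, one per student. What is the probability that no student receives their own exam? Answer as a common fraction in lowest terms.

This is the derangement probability: permutations of 3 with no fixed point.
D(3) = 3! · (1 − 1/1! + 1/2! − ··· + (−1)^3/3!) = 2.
P = 2/6 = 1/3.

1/3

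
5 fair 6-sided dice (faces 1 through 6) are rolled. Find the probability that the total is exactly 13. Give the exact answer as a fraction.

There are 6^5 = 7776 equally likely outcomes.
The number of ordered 5-tuples from {1,…,6} summing to 13 is 420.
P(sum = 13) = 420/7776 = 35/648.

35/648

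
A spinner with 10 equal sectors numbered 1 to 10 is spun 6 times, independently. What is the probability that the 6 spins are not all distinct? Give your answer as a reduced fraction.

1061/1250

P(all 6 different) = 10/10 · 9/10 · ··· · 5/10 = 189/1250.
P(at least two equal) = 1 − 189/1250 = 1061/1250.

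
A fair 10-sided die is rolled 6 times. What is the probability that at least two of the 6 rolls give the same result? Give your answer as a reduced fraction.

1061/1250

P(all 6 different) = 10/10 · 9/10 · ··· · 5/10 = 189/1250.
P(at least two equal) = 1 − 189/1250 = 1061/1250.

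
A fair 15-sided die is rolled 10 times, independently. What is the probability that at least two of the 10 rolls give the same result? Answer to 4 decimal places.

P(all 10 different) = 15/15 · 14/15 · ··· · 6/15 ≈ 0.0189.
P(at least two equal) = 1 − 0.0189 = 0.9811.

0.9811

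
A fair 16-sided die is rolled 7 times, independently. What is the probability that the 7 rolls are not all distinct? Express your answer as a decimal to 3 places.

0.785

P(all 7 different) = 16/16 · 15/16 · ··· · 10/16 ≈ 0.215.
P(at least two equal) = 1 − 0.215 = 0.785.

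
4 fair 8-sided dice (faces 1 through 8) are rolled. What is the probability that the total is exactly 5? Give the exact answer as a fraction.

1/1024

There are 8^4 = 4096 equally likely outcomes.
The number of ordered 4-tuples from {1,…,8} summing to 5 is 4.
P(sum = 5) = 4/4096 = 1/1024.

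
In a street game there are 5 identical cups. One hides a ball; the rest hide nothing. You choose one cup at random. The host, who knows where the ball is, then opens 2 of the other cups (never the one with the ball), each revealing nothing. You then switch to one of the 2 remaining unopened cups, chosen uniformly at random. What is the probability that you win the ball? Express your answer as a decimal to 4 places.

0.4000

Your original cup holds the ball with probability 1/5, so the other 4 collectively hold it with probability 4/5.
The host can always find 2 empty cups to open, so the reveals don't change that 4/5; it is now spread over the 2 remaining unopened cups.
P(win by switching) = (4/5) · (1/2) = 2/5 ≈ 0.4000.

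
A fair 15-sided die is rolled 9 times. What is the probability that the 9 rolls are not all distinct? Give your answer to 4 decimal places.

0.9528

P(all 9 different) = 15/15 · 14/15 · ··· · 7/15 ≈ 0.0472.
P(at least two equal) = 1 − 0.0472 = 0.9528.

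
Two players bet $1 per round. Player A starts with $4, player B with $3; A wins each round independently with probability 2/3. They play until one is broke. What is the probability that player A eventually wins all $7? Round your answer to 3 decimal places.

Let r = q/p = (1/3)/(2/3) = 1/2. The recurrence P(i) = p·P(i+1) + q·P(i−1) with P(0)=0, P(7)=1 gives P(i) = (1 − r^i)/(1 − r^7).
P(4) = (1 − (1/2)^4) / (1 − (1/2)^7) = 120/127 ≈ 0.945.

0.945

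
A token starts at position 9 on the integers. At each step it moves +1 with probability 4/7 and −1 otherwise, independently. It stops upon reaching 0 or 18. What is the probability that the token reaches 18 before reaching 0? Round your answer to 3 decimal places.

0.930

Let r = q/p = (3/7)/(4/7) = 3/4. The recurrence P(i) = p·P(i+1) + q·P(i−1) with P(0)=0, P(18)=1 gives P(i) = (1 − r^i)/(1 − r^18).
P(9) = (1 − (3/4)^9) / (1 − (3/4)^18) = 262144/281827 ≈ 0.930.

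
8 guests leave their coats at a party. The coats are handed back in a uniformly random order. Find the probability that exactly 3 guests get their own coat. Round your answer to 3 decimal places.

Choose which 3 of the 8 are fixed: C(8,3) = 56 ways.
The remaining 5 must have no fixed point: D(5) = 44.
P = 56·44/40320 = 11/180 ≈ 0.061.

0.061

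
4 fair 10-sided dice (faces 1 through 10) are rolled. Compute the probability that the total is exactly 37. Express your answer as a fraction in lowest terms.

There are 10^4 = 10000 equally likely outcomes.
The number of ordered 4-tuples from {1,…,10} summing to 37 is 20.
P(sum = 37) = 20/10000 = 1/500.

1/500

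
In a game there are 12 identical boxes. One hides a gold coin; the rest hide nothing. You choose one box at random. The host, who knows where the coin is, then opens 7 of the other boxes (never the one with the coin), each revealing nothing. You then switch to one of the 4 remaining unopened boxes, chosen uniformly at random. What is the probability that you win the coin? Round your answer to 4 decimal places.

Your original box holds the coin with probability 1/12, so the other 11 collectively hold it with probability 11/12.
The host can always find 7 empty boxes to open, so the reveals don't change that 11/12; it is now spread over the 4 remaining unopened boxes.
P(win by switching) = (11/12) · (1/4) = 11/48 ≈ 0.2292.

0.2292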